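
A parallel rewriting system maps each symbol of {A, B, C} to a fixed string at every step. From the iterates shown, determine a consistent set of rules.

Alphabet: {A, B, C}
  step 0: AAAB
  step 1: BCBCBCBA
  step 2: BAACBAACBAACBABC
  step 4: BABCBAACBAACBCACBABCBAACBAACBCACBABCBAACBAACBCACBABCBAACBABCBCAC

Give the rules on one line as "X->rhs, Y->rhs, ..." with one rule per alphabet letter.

A->BC, B->BA, C->AC

  step 1 ⇒ step 2: BCBCBCBA ⇒ BA·AC·BA·AC·BA·AC·BA·BC
    A ↦ BC
    B ↦ BA
    C ↦ AC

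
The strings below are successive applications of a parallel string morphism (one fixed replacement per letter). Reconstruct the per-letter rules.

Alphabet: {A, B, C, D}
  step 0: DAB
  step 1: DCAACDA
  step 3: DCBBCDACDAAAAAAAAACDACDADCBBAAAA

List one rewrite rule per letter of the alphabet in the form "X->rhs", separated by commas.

  step 0 ⇒ step 1: DAB ⇒ DC·AA·CDA
    A ↦ AA
    B ↦ CDA
    D ↦ DC
    C ↦ BB  (constrained at step 1)

A->AA, B->CDA, C->BB, D->DC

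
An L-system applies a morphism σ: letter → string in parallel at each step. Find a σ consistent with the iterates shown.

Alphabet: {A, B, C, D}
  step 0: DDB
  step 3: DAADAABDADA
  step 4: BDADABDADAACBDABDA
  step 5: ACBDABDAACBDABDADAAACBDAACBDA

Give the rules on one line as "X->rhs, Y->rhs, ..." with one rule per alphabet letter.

A->DA, B->AC, C->A, D->B

  step 4 ⇒ step 5: BDADABDADAACBDABDA ⇒ AC·B·DA·B·DA·AC·B·DA·B·DA·DA·A·AC·B·DA·AC·B·DA
    A ↦ DA
    B ↦ AC
    C ↦ A
    D ↦ B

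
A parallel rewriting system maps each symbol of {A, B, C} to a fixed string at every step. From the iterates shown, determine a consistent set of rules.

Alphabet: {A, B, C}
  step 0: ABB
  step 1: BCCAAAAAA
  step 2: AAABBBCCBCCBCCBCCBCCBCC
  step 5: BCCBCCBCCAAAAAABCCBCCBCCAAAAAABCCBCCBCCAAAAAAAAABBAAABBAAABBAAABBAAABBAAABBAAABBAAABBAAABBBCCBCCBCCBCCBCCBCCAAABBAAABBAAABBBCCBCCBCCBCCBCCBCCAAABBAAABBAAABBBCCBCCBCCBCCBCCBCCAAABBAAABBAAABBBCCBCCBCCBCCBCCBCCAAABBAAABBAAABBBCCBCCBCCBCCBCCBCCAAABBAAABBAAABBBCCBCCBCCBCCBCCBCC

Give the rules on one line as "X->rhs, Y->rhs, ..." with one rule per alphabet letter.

  step 1 ⇒ step 2: BCCAAAAAA ⇒ AAA·B·B·BCC·BCC·BCC·BCC·BCC·BCC
    A ↦ BCC
    B ↦ AAA
    C ↦ B

A->BCC, B->AAA, C->B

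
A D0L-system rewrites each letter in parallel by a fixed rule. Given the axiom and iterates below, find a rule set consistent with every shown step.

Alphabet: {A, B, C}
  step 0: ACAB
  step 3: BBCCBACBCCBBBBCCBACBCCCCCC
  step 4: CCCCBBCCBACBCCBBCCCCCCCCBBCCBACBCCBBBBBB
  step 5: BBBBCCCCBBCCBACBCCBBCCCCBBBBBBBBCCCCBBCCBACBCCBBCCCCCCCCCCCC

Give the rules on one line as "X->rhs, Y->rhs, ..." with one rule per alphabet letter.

  step 4 ⇒ step 5: CCCCBBCCBACBCCBBCCCCCCCCBBCCBACBCCBBBBBB ⇒ B·B·B·B·CC·CC·B·B·CC·BAC·B·CC·B·B·CC·CC·B·B·B·B·B·B·B·B·CC·CC·B·B·CC·BAC·B·CC·B·B·CC·CC·CC·CC·CC·CC
    A ↦ BAC
    B ↦ CC
    C ↦ B

A->BAC, B->CC, C->B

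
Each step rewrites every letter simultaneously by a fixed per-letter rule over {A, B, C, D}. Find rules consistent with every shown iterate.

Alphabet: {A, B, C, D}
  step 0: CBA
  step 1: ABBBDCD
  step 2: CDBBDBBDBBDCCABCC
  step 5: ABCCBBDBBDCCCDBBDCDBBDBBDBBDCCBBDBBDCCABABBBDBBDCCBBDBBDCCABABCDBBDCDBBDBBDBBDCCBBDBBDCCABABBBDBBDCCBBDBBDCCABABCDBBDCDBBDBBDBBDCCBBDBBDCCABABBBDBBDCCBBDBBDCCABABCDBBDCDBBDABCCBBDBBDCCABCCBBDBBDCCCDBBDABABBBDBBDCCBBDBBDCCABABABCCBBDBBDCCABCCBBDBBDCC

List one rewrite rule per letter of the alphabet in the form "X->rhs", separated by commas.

A->CD, B->BBD, C->AB, D->CC

  step 1 ⇒ step 2: ABBBDCD ⇒ CD·BBD·BBD·BBD·CC·AB·CC
    A ↦ CD
    B ↦ BBD
    C ↦ AB
    D ↦ CC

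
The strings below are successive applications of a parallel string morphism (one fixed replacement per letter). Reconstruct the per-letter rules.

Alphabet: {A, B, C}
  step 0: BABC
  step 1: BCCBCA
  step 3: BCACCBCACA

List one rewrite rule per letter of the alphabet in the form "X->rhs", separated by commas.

  step 0 ⇒ step 1: BABC ⇒ BC·C·BC·A
    A ↦ C
    B ↦ BC
    C ↦ A

A->C, B->BC, C->A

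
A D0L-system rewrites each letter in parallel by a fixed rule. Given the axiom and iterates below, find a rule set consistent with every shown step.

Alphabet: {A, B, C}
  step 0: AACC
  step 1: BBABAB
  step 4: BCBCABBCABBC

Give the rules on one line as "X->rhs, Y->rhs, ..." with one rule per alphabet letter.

A->B, B->C, C->AB

  step 0 ⇒ step 1: AACC ⇒ B·B·AB·AB
    A ↦ B
    C ↦ AB
    B ↦ C  (constrained at step 1)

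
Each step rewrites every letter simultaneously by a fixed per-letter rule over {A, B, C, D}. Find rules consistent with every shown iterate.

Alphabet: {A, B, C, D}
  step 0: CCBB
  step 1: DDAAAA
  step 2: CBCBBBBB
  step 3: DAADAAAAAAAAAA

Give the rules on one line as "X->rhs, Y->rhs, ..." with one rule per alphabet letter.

A->B, B->AA, C->D, D->CB

  step 2 ⇒ step 3: CBCBBBBB ⇒ D·AA·D·AA·AA·AA·AA·AA
    B ↦ AA
    C ↦ D
  step 1 ⇒ step 2: DDAAAA ⇒ CB·CB·B·B·B·B
    A ↦ B
  step 1 ⇒ step 2: DDAAAA ⇒ CB·CB·B·B·B·B
    D ↦ CB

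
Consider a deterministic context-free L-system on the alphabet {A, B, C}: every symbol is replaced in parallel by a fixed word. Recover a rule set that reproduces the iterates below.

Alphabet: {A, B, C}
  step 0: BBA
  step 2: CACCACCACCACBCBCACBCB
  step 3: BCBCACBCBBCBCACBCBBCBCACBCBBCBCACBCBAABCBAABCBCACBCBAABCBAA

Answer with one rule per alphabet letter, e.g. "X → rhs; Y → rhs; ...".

A->CAC, B->AA, C->BCB

  step 2 ⇒ step 3: CACCACCACCACBCBCACBCB ⇒ BCB·CAC·BCB·BCB·CAC·BCB·BCB·CAC·BCB·BCB·CAC·BCB·AA·BCB·AA·BCB·CAC·BCB·AA·BCB·AA
    A ↦ CAC
    B ↦ AA
    C ↦ BCB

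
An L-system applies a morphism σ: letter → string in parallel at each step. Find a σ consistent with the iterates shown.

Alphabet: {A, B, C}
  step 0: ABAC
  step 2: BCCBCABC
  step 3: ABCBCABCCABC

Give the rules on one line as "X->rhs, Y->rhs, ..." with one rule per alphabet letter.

  step 2 ⇒ step 3: BCCBCABC ⇒ A·BC·BC·A·BC·C·A·BC
    A ↦ C
    B ↦ A
    C ↦ BC

A->C, B->A, C->BC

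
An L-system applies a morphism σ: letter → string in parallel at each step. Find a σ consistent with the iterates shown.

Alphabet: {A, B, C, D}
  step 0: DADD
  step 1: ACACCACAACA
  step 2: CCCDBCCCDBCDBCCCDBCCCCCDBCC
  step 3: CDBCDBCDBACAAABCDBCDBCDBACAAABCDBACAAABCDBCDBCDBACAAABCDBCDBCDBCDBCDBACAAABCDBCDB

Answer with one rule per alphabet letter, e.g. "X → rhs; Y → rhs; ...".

A->CC, B->AAB, C->CDB, D->ACA

  step 2 ⇒ step 3: CCCDBCCCDBCDBCCCDBCCCCCDBCC ⇒ CDB·CDB·CDB·ACA·AAB·CDB·CDB·CDB·ACA·AAB·CDB·ACA·AAB·CDB·CDB·CDB·ACA·AAB·CDB·CDB·CDB·CDB·CDB·ACA·AAB·CDB·CDB
    B ↦ AAB
    C ↦ CDB
    D ↦ ACA
  step 0 ⇒ step 1: DADD ⇒ ACA·CC·ACA·ACA
    A ↦ CC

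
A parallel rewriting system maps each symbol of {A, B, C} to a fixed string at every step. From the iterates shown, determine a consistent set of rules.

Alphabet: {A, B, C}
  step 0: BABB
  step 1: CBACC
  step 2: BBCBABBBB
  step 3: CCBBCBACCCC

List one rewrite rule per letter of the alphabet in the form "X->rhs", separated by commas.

A->BA, B->C, C->BB

  step 2 ⇒ step 3: BBCBABBBB ⇒ C·C·BB·C·BA·C·C·C·C
    A ↦ BA
    B ↦ C
    C ↦ BB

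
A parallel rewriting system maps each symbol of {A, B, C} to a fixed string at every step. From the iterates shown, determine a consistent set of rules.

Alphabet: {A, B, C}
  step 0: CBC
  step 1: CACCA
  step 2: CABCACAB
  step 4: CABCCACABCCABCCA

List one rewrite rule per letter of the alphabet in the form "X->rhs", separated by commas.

  step 1 ⇒ step 2: CACCA ⇒ CA·B·CA·CA·B
    A ↦ B
    C ↦ CA
  step 0 ⇒ step 1: CBC ⇒ CA·C·CA
    B ↦ C

A->B, B->C, C->CA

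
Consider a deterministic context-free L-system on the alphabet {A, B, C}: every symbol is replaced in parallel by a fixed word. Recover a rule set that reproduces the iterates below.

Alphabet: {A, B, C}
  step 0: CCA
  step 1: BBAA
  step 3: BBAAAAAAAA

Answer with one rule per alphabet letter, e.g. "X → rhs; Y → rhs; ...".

  step 0 ⇒ step 1: CCA ⇒ B·B·AA
    A ↦ AA
    C ↦ B
    B ↦ C  (constrained at step 1)

A->AA, B->C, C->B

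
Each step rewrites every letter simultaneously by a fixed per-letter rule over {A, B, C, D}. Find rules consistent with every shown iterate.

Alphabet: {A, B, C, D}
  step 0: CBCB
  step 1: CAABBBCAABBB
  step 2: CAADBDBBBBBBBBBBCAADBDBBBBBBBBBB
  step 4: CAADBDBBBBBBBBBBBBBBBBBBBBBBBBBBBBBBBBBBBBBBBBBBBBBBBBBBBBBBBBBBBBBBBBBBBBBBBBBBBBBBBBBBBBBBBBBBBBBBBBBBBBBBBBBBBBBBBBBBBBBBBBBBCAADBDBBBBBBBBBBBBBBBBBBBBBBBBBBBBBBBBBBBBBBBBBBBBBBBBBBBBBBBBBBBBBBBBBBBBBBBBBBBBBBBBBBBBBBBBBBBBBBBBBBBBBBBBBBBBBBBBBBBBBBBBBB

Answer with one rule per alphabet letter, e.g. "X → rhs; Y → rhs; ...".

A->DB, B->BBB, C->CAA, D->BB

  step 1 ⇒ step 2: CAABBBCAABBB ⇒ CAA·DB·DB·BBB·BBB·BBB·CAA·DB·DB·BBB·BBB·BBB
    A ↦ DB
    B ↦ BBB
    C ↦ CAA
    D ↦ BB  (constrained at step 2)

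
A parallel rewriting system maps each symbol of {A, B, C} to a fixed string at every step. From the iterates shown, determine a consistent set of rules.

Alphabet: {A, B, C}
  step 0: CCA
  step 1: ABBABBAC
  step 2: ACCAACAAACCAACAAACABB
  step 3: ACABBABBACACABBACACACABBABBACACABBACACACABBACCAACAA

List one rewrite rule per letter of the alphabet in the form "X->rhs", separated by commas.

A->AC, B->CAA, C->ABB

  step 2 ⇒ step 3: ACCAACAAACCAACAAACABB ⇒ AC·ABB·ABB·AC·AC·ABB·AC·AC·AC·ABB·ABB·AC·AC·ABB·AC·AC·AC·ABB·AC·CAA·CAA
    A ↦ AC
    B ↦ CAA
    C ↦ ABB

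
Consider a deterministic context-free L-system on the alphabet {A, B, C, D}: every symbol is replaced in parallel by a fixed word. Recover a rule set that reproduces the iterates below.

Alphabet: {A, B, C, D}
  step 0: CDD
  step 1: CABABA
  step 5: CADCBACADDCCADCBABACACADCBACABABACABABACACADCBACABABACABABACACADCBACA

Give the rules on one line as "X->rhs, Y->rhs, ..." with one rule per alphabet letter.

A->DC, B->D, C->CA, D->BA

  step 0 ⇒ step 1: CDD ⇒ CA·BA·BA
    C ↦ CA
    D ↦ BA
    A ↦ DC  (constrained at step 1)
    B ↦ D  (constrained at step 1)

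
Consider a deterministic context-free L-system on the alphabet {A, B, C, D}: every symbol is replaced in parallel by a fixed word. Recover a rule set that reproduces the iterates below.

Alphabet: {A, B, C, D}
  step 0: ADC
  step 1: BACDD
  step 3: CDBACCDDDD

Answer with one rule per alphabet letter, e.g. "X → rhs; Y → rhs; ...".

A->BA, B->D, C->DD, D->C

  step 0 ⇒ step 1: ADC ⇒ BA·C·DD
    A ↦ BA
    C ↦ DD
    D ↦ C
    B ↦ D  (constrained at step 1)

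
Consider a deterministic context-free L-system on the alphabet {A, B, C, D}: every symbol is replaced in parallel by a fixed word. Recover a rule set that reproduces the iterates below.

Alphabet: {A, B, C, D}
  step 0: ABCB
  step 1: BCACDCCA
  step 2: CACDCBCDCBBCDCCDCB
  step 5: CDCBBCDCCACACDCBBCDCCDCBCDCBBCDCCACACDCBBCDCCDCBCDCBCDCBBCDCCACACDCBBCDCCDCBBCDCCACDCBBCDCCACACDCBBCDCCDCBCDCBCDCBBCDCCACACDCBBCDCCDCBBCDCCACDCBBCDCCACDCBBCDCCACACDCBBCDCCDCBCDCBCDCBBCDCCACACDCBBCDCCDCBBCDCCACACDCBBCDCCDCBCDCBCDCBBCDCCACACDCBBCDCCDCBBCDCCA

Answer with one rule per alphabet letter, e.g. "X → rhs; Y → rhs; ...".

  step 1 ⇒ step 2: BCACDCCA ⇒ CA·CDC·B·CDC·BB·CDC·CDC·B
    A ↦ B
    B ↦ CA
    C ↦ CDC
    D ↦ BB

A->B, B->CA, C->CDC, D->BB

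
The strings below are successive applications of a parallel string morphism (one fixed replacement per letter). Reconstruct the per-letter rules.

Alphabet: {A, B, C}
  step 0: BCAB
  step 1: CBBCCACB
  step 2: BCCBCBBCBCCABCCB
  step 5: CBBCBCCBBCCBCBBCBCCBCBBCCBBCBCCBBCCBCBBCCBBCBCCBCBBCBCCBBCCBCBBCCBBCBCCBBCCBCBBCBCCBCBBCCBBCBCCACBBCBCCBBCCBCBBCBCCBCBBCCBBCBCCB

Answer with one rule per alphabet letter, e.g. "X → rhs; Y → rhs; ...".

A->CA, B->CB, C->BC

  step 1 ⇒ step 2: CBBCCACB ⇒ BC·CB·CB·BC·BC·CA·BC·CB
    A ↦ CA
    B ↦ CB
    C ↦ BC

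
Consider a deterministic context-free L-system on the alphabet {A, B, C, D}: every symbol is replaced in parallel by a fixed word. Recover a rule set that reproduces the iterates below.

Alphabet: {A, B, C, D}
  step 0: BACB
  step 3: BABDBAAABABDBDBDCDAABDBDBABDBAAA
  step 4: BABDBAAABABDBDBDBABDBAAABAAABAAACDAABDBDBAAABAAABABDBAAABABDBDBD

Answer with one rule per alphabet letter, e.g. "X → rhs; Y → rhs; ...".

A->BD, B->BA, C->CD, D->AA

  step 3 ⇒ step 4: BABDBAAABABDBDBDCDAABDBDBABDBAAA ⇒ BA·BD·BA·AA·BA·BD·BD·BD·BA·BD·BA·AA·BA·AA·BA·AA·CD·AA·BD·BD·BA·AA·BA·AA·BA·BD·BA·AA·BA·BD·BD·BD
    A ↦ BD
    B ↦ BA
    C ↦ CD
    D ↦ AA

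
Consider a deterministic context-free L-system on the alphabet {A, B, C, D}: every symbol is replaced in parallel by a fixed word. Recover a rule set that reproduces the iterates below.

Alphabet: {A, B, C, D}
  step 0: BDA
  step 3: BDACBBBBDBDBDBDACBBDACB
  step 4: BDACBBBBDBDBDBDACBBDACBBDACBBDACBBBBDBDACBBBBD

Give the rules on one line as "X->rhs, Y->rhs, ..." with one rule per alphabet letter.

  step 3 ⇒ step 4: BDACBBBBDBDBDBDACBBDACB ⇒ BD·ACB·B·B·BD·BD·BD·BD·ACB·BD·ACB·BD·ACB·BD·ACB·B·B·BD·BD·ACB·B·B·BD
    A ↦ B
    B ↦ BD
    C ↦ B
    D ↦ ACB

A->B, B->BD, C->B, D->ACB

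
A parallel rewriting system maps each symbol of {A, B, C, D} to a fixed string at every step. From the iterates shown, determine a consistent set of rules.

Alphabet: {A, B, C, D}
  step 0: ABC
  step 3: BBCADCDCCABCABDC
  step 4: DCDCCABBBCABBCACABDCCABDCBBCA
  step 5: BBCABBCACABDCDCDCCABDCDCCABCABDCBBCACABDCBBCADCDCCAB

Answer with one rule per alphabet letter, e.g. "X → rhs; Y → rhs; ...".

  step 4 ⇒ step 5: DCDCCABBBCABBCACABDCCABDCBBCA ⇒ BB·CA·BB·CA·CA·B·DC·DC·DC·CA·B·DC·DC·CA·B·CA·B·DC·BB·CA·CA·B·DC·BB·CA·DC·DC·CA·B
    A ↦ B
    B ↦ DC
    C ↦ CA
    D ↦ BB

A->B, B->DC, C->CA, D->BB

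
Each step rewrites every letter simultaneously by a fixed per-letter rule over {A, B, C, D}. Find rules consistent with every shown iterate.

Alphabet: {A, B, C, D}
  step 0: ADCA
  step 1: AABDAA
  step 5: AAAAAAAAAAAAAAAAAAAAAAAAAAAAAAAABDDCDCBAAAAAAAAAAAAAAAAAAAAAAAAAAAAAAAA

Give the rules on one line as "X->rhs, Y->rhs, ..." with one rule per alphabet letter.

A->AA, B->DC, C->D, D->B

  step 0 ⇒ step 1: ADCA ⇒ AA·B·D·AA
    A ↦ AA
    C ↦ D
    D ↦ B
    B ↦ DC  (constrained at step 1)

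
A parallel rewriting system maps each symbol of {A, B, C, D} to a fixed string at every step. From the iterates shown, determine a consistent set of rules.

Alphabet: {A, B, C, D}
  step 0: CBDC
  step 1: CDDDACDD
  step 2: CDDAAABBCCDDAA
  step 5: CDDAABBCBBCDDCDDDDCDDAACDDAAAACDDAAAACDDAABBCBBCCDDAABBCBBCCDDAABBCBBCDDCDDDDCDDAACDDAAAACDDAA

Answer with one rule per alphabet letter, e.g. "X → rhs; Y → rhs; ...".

A->BBC, B->D, C->CDD, D->A

  step 1 ⇒ step 2: CDDDACDD ⇒ CDD·A·A·A·BBC·CDD·A·A
    A ↦ BBC
    C ↦ CDD
    D ↦ A
  step 0 ⇒ step 1: CBDC ⇒ CDD·D·A·CDD
    B ↦ D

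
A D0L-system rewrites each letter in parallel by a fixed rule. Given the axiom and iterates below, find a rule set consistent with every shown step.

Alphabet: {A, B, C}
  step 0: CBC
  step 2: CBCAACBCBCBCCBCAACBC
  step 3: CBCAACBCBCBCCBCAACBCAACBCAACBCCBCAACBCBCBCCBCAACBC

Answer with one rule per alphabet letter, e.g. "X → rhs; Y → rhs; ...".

A->BC, B->AA, C->CBC

  step 2 ⇒ step 3: CBCAACBCBCBCCBCAACBC ⇒ CBC·AA·CBC·BC·BC·CBC·AA·CBC·AA·CBC·AA·CBC·CBC·AA·CBC·BC·BC·CBC·AA·CBC
    A ↦ BC
    B ↦ AA
    C ↦ CBC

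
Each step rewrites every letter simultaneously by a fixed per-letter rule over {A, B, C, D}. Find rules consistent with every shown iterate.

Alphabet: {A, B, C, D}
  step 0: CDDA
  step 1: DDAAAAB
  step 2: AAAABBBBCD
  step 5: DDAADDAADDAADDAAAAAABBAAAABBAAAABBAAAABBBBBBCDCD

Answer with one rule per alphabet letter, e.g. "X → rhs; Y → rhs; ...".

A->B, B->CD, C->DD, D->AA

  step 1 ⇒ step 2: DDAAAAB ⇒ AA·AA·B·B·B·B·CD
    A ↦ B
    B ↦ CD
    D ↦ AA
  step 0 ⇒ step 1: CDDA ⇒ DD·AA·AA·B
    C ↦ DD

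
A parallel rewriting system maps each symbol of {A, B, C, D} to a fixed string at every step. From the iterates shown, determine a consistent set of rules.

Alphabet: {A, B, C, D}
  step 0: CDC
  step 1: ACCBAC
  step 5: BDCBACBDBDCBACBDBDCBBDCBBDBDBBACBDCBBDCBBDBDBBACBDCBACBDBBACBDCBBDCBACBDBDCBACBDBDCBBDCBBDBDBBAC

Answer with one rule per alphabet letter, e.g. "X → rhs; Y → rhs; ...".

  step 0 ⇒ step 1: CDC ⇒ AC·CB·AC
    C ↦ AC
    D ↦ CB
    A ↦ BB  (constrained at step 1)
    B ↦ BD  (constrained at step 1)

A->BB, B->BD, C->AC, D->CB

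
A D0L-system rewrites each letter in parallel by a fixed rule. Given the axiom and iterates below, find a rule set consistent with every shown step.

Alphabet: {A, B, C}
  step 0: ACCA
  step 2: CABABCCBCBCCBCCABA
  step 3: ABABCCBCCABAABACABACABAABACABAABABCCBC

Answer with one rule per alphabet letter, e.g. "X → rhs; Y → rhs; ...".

  step 2 ⇒ step 3: CABABCCBCBCCBCCABA ⇒ ABA·BC·C·BC·C·ABA·ABA·C·ABA·C·ABA·ABA·C·ABA·ABA·BC·C·BC
    A ↦ BC
    B ↦ C
    C ↦ ABA

A->BC, B->C, C->ABA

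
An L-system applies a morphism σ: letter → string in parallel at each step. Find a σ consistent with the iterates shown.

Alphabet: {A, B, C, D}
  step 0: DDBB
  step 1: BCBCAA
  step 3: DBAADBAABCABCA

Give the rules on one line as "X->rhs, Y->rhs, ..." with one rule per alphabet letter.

A->DB, B->A, C->BB, D->BC

  step 0 ⇒ step 1: DDBB ⇒ BC·BC·A·A
    B ↦ A
    D ↦ BC
    A ↦ DB  (constrained at step 1)
    C ↦ BB  (constrained at step 1)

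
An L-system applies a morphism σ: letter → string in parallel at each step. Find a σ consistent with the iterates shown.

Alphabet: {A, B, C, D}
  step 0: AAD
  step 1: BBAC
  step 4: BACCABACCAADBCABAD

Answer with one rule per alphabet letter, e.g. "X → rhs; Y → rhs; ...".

  step 0 ⇒ step 1: AAD ⇒ B·B·AC
    A ↦ B
    D ↦ AC
    B ↦ CA  (constrained at step 1)
    C ↦ AD  (constrained at step 1)

A->B, B->CA, C->AD, D->AC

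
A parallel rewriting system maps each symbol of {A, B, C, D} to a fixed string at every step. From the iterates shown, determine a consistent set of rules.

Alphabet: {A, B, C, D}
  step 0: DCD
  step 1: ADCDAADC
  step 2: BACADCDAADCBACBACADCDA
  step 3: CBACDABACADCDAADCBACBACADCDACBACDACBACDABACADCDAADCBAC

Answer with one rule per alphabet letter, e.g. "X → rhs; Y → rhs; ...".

A->BAC, B->C, C->DA, D->ADC

  step 2 ⇒ step 3: BACADCDAADCBACBACADCDA ⇒ C·BAC·DA·BAC·ADC·DA·ADC·BAC·BAC·ADC·DA·C·BAC·DA·C·BAC·DA·BAC·ADC·DA·ADC·BAC
    A ↦ BAC
    B ↦ C
    C ↦ DA
    D ↦ ADC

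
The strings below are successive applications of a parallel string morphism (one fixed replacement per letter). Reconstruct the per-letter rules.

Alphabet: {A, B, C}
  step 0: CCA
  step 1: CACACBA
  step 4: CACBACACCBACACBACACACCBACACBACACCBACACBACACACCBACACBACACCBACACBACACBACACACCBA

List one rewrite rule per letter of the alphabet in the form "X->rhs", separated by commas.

A->CBA, B->C, C->CA

  step 0 ⇒ step 1: CCA ⇒ CA·CA·CBA
    A ↦ CBA
    C ↦ CA
    B ↦ C  (constrained at step 1)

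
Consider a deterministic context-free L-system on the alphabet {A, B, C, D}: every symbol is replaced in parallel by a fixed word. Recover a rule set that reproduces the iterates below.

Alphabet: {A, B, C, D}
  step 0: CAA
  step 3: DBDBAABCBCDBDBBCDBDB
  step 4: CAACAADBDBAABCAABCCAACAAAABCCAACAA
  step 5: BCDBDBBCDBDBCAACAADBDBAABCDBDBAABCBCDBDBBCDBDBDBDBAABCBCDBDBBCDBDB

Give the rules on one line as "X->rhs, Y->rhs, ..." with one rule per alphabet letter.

A->DB, B->AA, C->BC, D->C

  step 4 ⇒ step 5: CAACAADBDBAABCAABCCAACAAAABCCAACAA ⇒ BC·DB·DB·BC·DB·DB·C·AA·C·AA·DB·DB·AA·BC·DB·DB·AA·BC·BC·DB·DB·BC·DB·DB·DB·DB·AA·BC·BC·DB·DB·BC·DB·DB
    A ↦ DB
    B ↦ AA
    C ↦ BC
    D ↦ C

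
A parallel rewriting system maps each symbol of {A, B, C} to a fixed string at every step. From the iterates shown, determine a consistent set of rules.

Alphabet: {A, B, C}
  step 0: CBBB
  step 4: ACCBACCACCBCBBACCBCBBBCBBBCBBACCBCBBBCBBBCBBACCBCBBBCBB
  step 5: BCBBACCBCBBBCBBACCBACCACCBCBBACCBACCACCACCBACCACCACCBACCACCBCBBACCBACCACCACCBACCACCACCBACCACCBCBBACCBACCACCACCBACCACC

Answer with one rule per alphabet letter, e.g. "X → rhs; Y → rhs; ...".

  step 4 ⇒ step 5: ACCBACCACCBCBBACCBCBBBCBBBCBBACCBCBBBCBBBCBBACCBCBBBCBB ⇒ BC·B·B·ACC·BC·B·B·BC·B·B·ACC·B·ACC·ACC·BC·B·B·ACC·B·ACC·ACC·ACC·B·ACC·ACC·ACC·B·ACC·ACC·BC·B·B·ACC·B·ACC·ACC·ACC·B·ACC·ACC·ACC·B·ACC·ACC·BC·B·B·ACC·B·ACC·ACC·ACC·B·ACC·ACC
    A ↦ BC
    B ↦ ACC
    C ↦ B

A->BC, B->ACC, C->B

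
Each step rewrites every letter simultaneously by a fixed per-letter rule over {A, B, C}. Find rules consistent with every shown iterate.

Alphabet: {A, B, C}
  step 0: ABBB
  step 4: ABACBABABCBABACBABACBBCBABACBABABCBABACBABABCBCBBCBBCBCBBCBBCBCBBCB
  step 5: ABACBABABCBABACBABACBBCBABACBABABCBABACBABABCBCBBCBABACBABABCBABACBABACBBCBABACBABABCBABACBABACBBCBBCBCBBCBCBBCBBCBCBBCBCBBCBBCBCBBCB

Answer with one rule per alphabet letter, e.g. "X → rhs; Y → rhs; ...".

  step 4 ⇒ step 5: ABACBABABCBABACBABACBBCBABACBABABCBABACBABABCBCBBCBBCBCBBCBBCBCBBCB ⇒ ABA·CB·ABA·B·CB·ABA·CB·ABA·CB·B·CB·ABA·CB·ABA·B·CB·ABA·CB·ABA·B·CB·CB·B·CB·ABA·CB·ABA·B·CB·ABA·CB·ABA·CB·B·CB·ABA·CB·ABA·B·CB·ABA·CB·ABA·CB·B·CB·B·CB·CB·B·CB·CB·B·CB·B·CB·CB·B·CB·CB·B·CB·B·CB·CB·B·CB
    A ↦ ABA
    B ↦ CB
    C ↦ B

A->ABA, B->CB, C->B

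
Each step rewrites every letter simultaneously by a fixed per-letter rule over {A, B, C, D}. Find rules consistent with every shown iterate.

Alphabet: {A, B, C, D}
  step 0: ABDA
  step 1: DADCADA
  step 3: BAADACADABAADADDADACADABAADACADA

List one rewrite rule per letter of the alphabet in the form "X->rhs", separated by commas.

  step 0 ⇒ step 1: ABDA ⇒ DA·D·CA·DA
    A ↦ DA
    B ↦ D
    D ↦ CA
    C ↦ BAA  (constrained at step 1)

A->DA, B->D, C->BAA, D->CA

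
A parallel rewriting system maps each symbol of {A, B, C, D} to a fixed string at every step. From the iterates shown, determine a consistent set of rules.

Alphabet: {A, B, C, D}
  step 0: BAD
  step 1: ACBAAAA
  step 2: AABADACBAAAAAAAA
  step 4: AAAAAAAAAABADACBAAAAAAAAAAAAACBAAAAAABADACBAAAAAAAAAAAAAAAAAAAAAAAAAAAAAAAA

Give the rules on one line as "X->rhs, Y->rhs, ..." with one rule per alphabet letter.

A->AA, B->ACB, C->BAD, D->AA

  step 1 ⇒ step 2: ACBAAAA ⇒ AA·BAD·ACB·AA·AA·AA·AA
    A ↦ AA
    B ↦ ACB
    C ↦ BAD
  step 0 ⇒ step 1: BAD ⇒ ACB·AA·AA
    D ↦ AA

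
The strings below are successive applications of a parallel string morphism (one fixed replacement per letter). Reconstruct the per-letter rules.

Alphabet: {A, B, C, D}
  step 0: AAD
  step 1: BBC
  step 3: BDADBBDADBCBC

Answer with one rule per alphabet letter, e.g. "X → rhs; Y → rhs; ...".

  step 0 ⇒ step 1: AAD ⇒ B·B·C
    A ↦ B
    D ↦ C
    B ↦ ACA  (constrained at step 1)
    C ↦ DAD  (constrained at step 1)

A->B, B->ACA, C->DAD, D->C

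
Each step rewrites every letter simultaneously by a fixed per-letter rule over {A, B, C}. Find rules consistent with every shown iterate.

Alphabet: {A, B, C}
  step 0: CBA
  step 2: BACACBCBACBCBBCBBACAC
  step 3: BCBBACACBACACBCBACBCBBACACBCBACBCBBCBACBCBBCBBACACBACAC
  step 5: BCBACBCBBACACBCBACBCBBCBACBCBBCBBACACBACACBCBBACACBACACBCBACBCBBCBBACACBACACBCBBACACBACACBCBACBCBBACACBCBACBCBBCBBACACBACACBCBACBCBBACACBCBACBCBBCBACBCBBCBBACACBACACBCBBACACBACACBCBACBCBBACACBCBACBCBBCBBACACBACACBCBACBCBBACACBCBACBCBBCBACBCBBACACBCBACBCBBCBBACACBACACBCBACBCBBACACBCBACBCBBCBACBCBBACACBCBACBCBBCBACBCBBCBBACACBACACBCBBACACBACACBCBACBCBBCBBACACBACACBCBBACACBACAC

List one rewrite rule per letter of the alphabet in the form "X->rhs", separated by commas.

A->BAC, B->BCB, C->AC

  step 2 ⇒ step 3: BACACBCBACBCBBCBBACAC ⇒ BCB·BAC·AC·BAC·AC·BCB·AC·BCB·BAC·AC·BCB·AC·BCB·BCB·AC·BCB·BCB·BAC·AC·BAC·AC
    A ↦ BAC
    B ↦ BCB
    C ↦ AC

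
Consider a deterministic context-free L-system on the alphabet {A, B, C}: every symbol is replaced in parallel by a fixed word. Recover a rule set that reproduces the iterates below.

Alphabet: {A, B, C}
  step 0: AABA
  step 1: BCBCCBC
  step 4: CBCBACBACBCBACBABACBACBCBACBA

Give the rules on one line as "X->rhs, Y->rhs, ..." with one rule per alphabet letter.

A->BC, B->C, C->BA

  step 0 ⇒ step 1: AABA ⇒ BC·BC·C·BC
    A ↦ BC
    B ↦ C
    C ↦ BA  (constrained at step 1)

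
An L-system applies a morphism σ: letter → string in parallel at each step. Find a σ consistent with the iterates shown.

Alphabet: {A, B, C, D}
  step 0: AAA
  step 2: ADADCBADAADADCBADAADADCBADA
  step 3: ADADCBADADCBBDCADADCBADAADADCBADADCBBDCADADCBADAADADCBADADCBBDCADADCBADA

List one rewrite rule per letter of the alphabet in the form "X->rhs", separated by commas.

  step 2 ⇒ step 3: ADADCBADAADADCBADAADADCBADA ⇒ ADA·DCB·ADA·DCB·B·DC·ADA·DCB·ADA·ADA·DCB·ADA·DCB·B·DC·ADA·DCB·ADA·ADA·DCB·ADA·DCB·B·DC·ADA·DCB·ADA
    A ↦ ADA
    B ↦ DC
    C ↦ B
    D ↦ DCB

A->ADA, B->DC, C->B, D->DCB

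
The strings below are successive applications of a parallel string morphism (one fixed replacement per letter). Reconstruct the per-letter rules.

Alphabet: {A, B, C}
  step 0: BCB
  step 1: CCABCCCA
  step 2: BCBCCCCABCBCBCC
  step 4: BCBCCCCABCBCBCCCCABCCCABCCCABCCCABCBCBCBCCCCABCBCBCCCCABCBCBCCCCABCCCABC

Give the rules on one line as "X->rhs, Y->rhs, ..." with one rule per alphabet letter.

A->C, B->CCA, C->BC

  step 1 ⇒ step 2: CCABCCCA ⇒ BC·BC·C·CCA·BC·BC·BC·C
    A ↦ C
    B ↦ CCA
    C ↦ BC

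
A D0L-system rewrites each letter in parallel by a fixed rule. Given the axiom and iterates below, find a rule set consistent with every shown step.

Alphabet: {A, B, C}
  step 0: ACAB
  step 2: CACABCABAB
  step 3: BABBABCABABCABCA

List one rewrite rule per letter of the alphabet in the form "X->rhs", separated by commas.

A->B, B->CA, C->BA

  step 2 ⇒ step 3: CACABCABAB ⇒ BA·B·BA·B·CA·BA·B·CA·B·CA
    A ↦ B
    B ↦ CA
    C ↦ BA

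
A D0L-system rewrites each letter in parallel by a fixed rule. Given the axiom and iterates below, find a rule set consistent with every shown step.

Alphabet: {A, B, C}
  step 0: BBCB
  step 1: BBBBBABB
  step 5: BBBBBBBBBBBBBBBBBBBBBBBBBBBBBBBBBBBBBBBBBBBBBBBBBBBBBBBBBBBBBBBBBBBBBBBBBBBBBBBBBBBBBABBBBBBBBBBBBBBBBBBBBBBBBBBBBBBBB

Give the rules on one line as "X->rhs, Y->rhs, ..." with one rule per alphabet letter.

  step 0 ⇒ step 1: BBCB ⇒ BB·BB·BA·BB
    B ↦ BB
    C ↦ BA
    A ↦ C  (constrained at step 1)

A->C, B->BB, C->BA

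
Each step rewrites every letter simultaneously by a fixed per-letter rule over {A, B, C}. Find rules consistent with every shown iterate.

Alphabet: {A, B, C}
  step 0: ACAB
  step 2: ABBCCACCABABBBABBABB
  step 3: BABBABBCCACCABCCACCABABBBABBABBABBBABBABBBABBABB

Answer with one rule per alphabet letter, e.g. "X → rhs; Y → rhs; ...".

  step 2 ⇒ step 3: ABBCCACCABABBBABBABB ⇒ B·ABB·ABB·CCA·CCA·B·CCA·CCA·B·ABB·B·ABB·ABB·ABB·B·ABB·ABB·B·ABB·ABB
    A ↦ B
    B ↦ ABB
    C ↦ CCA

A->B, B->ABB, C->CCA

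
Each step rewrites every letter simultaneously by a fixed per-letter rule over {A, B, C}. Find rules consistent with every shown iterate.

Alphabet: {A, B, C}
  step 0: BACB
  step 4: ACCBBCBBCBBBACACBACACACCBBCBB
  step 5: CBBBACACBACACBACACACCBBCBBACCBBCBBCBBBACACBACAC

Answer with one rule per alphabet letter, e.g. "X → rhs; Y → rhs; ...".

  step 4 ⇒ step 5: ACCBBCBBCBBBACACBACACACCBBCBB ⇒ CB·B·B·AC·AC·B·AC·AC·B·AC·AC·AC·CB·B·CB·B·AC·CB·B·CB·B·CB·B·B·AC·AC·B·AC·AC
    A ↦ CB
    B ↦ AC
    C ↦ B

A->CB, B->AC, C->B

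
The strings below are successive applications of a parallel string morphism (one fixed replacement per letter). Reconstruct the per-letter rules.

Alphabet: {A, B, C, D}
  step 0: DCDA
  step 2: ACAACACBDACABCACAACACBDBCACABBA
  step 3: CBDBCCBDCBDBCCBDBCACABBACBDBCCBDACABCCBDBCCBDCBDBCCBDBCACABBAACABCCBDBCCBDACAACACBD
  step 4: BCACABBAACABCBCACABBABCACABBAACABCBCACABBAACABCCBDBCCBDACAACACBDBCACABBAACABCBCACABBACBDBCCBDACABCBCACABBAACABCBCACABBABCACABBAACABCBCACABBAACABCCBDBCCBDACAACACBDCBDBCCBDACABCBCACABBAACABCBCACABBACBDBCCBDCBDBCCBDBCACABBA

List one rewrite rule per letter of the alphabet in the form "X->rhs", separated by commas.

A->CBD, B->ACA, C->BC, D->BBA

  step 3 ⇒ step 4: CBDBCCBDCBDBCCBDBCACABBACBDBCCBDACABCCBDBCCBDCBDBCCBDBCACABBAACABCCBDBCCBDACAACACBD ⇒ BC·ACA·BBA·ACA·BC·BC·ACA·BBA·BC·ACA·BBA·ACA·BC·BC·ACA·BBA·ACA·BC·CBD·BC·CBD·ACA·ACA·CBD·BC·ACA·BBA·ACA·BC·BC·ACA·BBA·CBD·BC·CBD·ACA·BC·BC·ACA·BBA·ACA·BC·BC·ACA·BBA·BC·ACA·BBA·ACA·BC·BC·ACA·BBA·ACA·BC·CBD·BC·CBD·ACA·ACA·CBD·CBD·BC·CBD·ACA·BC·BC·ACA·BBA·ACA·BC·BC·ACA·BBA·CBD·BC·CBD·CBD·BC·CBD·BC·ACA·BBA
    A ↦ CBD
    B ↦ ACA
    C ↦ BC
    D ↦ BBA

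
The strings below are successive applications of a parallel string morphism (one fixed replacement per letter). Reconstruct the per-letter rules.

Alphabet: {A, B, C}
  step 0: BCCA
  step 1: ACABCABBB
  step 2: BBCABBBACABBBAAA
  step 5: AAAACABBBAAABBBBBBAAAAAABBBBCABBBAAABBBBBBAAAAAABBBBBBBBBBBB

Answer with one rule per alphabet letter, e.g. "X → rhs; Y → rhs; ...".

  step 1 ⇒ step 2: ACABCABBB ⇒ BB·CAB·BB·A·CAB·BB·A·A·A
    A ↦ BB
    B ↦ A
    C ↦ CAB

A->BB, B->A, C->CAB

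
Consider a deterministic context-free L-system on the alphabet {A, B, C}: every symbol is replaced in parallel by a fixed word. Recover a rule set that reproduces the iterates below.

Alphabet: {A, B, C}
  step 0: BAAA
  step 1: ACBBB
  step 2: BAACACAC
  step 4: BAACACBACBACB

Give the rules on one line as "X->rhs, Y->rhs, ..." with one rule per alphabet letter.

A->B, B->AC, C->A

  step 1 ⇒ step 2: ACBBB ⇒ B·A·AC·AC·AC
    A ↦ B
    B ↦ AC
    C ↦ A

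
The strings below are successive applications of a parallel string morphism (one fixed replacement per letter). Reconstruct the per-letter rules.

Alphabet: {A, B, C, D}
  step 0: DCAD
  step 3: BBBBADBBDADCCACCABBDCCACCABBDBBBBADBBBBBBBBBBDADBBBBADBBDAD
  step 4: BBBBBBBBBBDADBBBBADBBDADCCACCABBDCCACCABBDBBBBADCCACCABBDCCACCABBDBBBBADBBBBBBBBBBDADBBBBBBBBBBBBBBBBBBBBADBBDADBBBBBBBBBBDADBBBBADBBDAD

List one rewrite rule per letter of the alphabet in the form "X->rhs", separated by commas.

A->BBD, B->BB, C->CCA, D->AD

  step 3 ⇒ step 4: BBBBADBBDADCCACCABBDCCACCABBDBBBBADBBBBBBBBBBDADBBBBADBBDAD ⇒ BB·BB·BB·BB·BBD·AD·BB·BB·AD·BBD·AD·CCA·CCA·BBD·CCA·CCA·BBD·BB·BB·AD·CCA·CCA·BBD·CCA·CCA·BBD·BB·BB·AD·BB·BB·BB·BB·BBD·AD·BB·BB·BB·BB·BB·BB·BB·BB·BB·BB·AD·BBD·AD·BB·BB·BB·BB·BBD·AD·BB·BB·AD·BBD·AD
    A ↦ BBD
    B ↦ BB
    C ↦ CCA
    D ↦ AD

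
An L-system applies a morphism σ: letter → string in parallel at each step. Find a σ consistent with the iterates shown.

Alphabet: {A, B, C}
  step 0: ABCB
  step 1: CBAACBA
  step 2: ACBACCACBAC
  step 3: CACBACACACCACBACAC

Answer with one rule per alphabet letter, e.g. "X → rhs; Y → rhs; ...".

A->C, B->BA, C->AC

  step 2 ⇒ step 3: ACBACCACBAC ⇒ C·AC·BA·C·AC·AC·C·AC·BA·C·AC
    A ↦ C
    B ↦ BA
    C ↦ AC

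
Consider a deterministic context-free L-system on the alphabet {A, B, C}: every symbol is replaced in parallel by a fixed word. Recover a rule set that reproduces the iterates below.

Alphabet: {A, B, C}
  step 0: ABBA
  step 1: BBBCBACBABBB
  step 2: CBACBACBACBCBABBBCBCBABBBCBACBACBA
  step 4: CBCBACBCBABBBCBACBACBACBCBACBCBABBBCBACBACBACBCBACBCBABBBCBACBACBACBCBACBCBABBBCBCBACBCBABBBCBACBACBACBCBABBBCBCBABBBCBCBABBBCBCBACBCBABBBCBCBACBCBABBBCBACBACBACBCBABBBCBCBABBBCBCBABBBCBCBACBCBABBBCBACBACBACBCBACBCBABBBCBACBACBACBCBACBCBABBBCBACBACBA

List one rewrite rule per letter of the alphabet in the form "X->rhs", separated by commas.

  step 1 ⇒ step 2: BBBCBACBABBB ⇒ CBA·CBA·CBA·CB·CBA·BBB·CB·CBA·BBB·CBA·CBA·CBA
    A ↦ BBB
    B ↦ CBA
    C ↦ CB

A->BBB, B->CBA, C->CB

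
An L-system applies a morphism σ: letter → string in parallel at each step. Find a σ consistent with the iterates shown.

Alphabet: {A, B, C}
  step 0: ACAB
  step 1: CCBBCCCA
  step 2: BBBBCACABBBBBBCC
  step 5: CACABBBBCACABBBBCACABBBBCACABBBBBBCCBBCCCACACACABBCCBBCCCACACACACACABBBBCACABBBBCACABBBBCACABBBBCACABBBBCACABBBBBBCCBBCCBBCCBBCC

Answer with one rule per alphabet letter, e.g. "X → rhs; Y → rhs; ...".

A->CC, B->CA, C->BB

  step 1 ⇒ step 2: CCBBCCCA ⇒ BB·BB·CA·CA·BB·BB·BB·CC
    A ↦ CC
    B ↦ CA
    C ↦ BB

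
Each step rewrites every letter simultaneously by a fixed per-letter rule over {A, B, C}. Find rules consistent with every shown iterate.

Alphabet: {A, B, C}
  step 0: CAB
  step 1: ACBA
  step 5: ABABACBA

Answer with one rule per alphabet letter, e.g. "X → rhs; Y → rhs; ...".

  step 0 ⇒ step 1: CAB ⇒ AC·B·A
    A ↦ B
    B ↦ A
    C ↦ AC

A->B, B->A, C->AC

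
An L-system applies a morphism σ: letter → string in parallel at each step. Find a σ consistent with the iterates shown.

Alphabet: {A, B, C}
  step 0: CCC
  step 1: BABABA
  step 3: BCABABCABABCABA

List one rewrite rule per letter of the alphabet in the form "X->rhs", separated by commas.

A->BC, B->A, C->BA

  step 0 ⇒ step 1: CCC ⇒ BA·BA·BA
    C ↦ BA
    A ↦ BC  (constrained at step 1)
    B ↦ A  (constrained at step 1)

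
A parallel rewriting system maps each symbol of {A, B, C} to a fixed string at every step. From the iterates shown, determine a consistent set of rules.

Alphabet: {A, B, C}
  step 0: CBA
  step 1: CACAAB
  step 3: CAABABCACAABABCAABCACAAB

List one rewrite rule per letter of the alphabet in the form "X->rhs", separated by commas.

A->AB, B->CA, C->CA

  step 0 ⇒ step 1: CBA ⇒ CA·CA·AB
    A ↦ AB
    B ↦ CA
    C ↦ CA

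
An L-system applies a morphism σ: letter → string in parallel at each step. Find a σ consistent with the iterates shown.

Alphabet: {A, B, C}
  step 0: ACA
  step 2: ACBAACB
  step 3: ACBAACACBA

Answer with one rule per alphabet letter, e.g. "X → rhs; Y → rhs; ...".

A->AC, B->A, C->B

  step 2 ⇒ step 3: ACBAACB ⇒ AC·B·A·AC·AC·B·A
    A ↦ AC
    B ↦ A
    C ↦ B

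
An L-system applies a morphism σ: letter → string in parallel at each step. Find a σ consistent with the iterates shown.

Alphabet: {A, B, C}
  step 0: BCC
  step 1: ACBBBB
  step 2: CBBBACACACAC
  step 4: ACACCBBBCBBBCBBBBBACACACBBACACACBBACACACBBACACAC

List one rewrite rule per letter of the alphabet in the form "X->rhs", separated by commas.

  step 1 ⇒ step 2: ACBBBB ⇒ CB·BB·AC·AC·AC·AC
    A ↦ CB
    B ↦ AC
    C ↦ BB

A->CB, B->AC, C->BB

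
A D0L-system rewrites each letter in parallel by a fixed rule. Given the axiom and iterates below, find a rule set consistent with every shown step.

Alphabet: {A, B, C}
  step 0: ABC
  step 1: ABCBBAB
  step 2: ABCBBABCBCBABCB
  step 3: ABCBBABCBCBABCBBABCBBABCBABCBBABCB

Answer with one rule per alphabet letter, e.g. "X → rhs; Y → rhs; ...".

A->AB, B->CB, C->BAB

  step 2 ⇒ step 3: ABCBBABCBCBABCB ⇒ AB·CB·BAB·CB·CB·AB·CB·BAB·CB·BAB·CB·AB·CB·BAB·CB
    A ↦ AB
    B ↦ CB
    C ↦ BAB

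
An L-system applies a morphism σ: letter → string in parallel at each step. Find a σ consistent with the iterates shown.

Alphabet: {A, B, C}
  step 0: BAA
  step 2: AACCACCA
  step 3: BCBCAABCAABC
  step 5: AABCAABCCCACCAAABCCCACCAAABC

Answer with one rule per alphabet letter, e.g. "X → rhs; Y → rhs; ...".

  step 2 ⇒ step 3: AACCACCA ⇒ BC·BC·A·A·BC·A·A·BC
    A ↦ BC
    C ↦ A
    B ↦ CC  (constrained at step 0)

A->BC, B->CC, C->A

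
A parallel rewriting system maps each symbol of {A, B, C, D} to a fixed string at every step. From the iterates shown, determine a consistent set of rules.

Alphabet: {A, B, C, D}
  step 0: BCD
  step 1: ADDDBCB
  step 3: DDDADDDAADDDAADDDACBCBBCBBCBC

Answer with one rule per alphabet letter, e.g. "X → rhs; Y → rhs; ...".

  step 0 ⇒ step 1: BCD ⇒ A·DDD·BCB
    B ↦ A
    C ↦ DDD
    D ↦ BCB
    A ↦ C  (constrained at step 1)

A->C, B->A, C->DDD, D->BCB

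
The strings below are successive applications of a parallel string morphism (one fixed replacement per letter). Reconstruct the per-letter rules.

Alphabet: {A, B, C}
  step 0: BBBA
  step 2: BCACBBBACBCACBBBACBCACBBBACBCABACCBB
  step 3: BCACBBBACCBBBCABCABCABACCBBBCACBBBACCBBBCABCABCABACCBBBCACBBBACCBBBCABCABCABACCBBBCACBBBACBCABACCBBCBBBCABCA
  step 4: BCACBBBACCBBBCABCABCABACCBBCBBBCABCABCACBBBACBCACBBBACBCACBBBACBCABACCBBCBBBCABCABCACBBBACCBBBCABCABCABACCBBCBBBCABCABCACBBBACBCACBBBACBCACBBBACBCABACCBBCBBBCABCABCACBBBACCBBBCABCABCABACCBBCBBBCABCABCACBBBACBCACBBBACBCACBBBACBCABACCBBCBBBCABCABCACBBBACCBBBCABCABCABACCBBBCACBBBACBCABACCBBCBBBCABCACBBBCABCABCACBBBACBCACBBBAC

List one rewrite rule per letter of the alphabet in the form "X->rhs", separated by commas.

A->BAC, B->BCA, C->CBB

  step 3 ⇒ step 4: BCACBBBACCBBBCABCABCABACCBBBCACBBBACCBBBCABCABCABACCBBBCACBBBACCBBBCABCABCABACCBBBCACBBBACBCABACCBBCBBBCABCA ⇒ BCA·CBB·BAC·CBB·BCA·BCA·BCA·BAC·CBB·CBB·BCA·BCA·BCA·CBB·BAC·BCA·CBB·BAC·BCA·CBB·BAC·BCA·BAC·CBB·CBB·BCA·BCA·BCA·CBB·BAC·CBB·BCA·BCA·BCA·BAC·CBB·CBB·BCA·BCA·BCA·CBB·BAC·BCA·CBB·BAC·BCA·CBB·BAC·BCA·BAC·CBB·CBB·BCA·BCA·BCA·CBB·BAC·CBB·BCA·BCA·BCA·BAC·CBB·CBB·BCA·BCA·BCA·CBB·BAC·BCA·CBB·BAC·BCA·CBB·BAC·BCA·BAC·CBB·CBB·BCA·BCA·BCA·CBB·BAC·CBB·BCA·BCA·BCA·BAC·CBB·BCA·CBB·BAC·BCA·BAC·CBB·CBB·BCA·BCA·CBB·BCA·BCA·BCA·CBB·BAC·BCA·CBB·BAC
    A ↦ BAC
    B ↦ BCA
    C ↦ CBB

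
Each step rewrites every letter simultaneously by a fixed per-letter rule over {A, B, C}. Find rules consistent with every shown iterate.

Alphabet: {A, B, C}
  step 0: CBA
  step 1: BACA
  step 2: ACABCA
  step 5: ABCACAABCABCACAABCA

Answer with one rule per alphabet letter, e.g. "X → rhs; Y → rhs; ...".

  step 1 ⇒ step 2: BACA ⇒ A·CA·B·CA
    A ↦ CA
    B ↦ A
    C ↦ B

A->CA, B->A, C->B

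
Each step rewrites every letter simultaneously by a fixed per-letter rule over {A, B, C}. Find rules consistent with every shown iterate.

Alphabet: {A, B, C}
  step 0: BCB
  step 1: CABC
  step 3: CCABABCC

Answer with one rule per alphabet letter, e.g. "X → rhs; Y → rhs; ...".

  step 0 ⇒ step 1: BCB ⇒ C·AB·C
    B ↦ C
    C ↦ AB
    A ↦ C  (constrained at step 1)

A->C, B->C, C->AB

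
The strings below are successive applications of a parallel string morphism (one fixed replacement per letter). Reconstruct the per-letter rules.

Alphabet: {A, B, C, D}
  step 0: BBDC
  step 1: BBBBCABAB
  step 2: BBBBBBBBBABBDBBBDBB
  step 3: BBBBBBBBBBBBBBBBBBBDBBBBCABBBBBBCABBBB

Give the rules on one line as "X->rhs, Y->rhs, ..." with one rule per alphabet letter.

A->BD, B->BB, C->BAB, D->CA

  step 2 ⇒ step 3: BBBBBBBBBABBDBBBDBB ⇒ BB·BB·BB·BB·BB·BB·BB·BB·BB·BD·BB·BB·CA·BB·BB·BB·CA·BB·BB
    A ↦ BD
    B ↦ BB
    D ↦ CA
  step 0 ⇒ step 1: BBDC ⇒ BB·BB·CA·BAB
    C ↦ BAB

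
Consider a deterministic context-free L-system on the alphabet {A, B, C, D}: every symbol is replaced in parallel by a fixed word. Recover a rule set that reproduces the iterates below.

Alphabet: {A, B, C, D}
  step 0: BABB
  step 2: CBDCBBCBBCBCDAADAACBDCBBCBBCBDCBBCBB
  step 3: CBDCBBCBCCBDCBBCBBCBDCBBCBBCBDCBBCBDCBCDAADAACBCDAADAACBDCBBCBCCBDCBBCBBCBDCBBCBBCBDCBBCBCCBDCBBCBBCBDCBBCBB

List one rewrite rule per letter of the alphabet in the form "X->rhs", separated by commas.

A->DAA, B->CBB, C->CBD, D->CBC

  step 2 ⇒ step 3: CBDCBBCBBCBCDAADAACBDCBBCBBCBDCBBCBB ⇒ CBD·CBB·CBC·CBD·CBB·CBB·CBD·CBB·CBB·CBD·CBB·CBD·CBC·DAA·DAA·CBC·DAA·DAA·CBD·CBB·CBC·CBD·CBB·CBB·CBD·CBB·CBB·CBD·CBB·CBC·CBD·CBB·CBB·CBD·CBB·CBB
    A ↦ DAA
    B ↦ CBB
    C ↦ CBD
    D ↦ CBC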